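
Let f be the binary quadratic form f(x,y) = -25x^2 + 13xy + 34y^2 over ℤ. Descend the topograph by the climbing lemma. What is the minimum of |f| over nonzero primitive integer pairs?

river: ρ → (34,55,-4)
river: ρ → (-4,57,20)
river: ρ → (20,23,-38)
river: ρ → (-38,53,5)
river: ρ → (5,57,-16)
river: ρ → (-16,39,32)
river: ρ → (32,25,-23)
river: ρ → (-23,21,34)
river: ρ → (34,47,-10)
river: ρ → (-10,53,19)
river: ρ → (19,23,-40)
river: ρ → (-40,57,2)
river: ρ → (2,59,-11)
river: ρ → (-11,51,22)
river: ρ → (22,37,-25)
river: ρ → (-25,13,34)
closes: descent 0, river 16
min |a| on river = 2

2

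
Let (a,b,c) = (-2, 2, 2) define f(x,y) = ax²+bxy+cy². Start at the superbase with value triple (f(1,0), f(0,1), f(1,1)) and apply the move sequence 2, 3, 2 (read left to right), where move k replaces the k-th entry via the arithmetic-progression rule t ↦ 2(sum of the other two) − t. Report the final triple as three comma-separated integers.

start (-2,2,2) = (f(1,0),f(0,1),f(1,1))
replace slot 2: 2·((-2)+2) − 2 = -2 → (-2,-2,2)
replace slot 3: 2·((-2)+(-2)) − 2 = -10 → (-2,-2,-10)
replace slot 2: 2·((-2)+(-10)) − (-2) = -22 → (-2,-22,-10)

-2,-22,-10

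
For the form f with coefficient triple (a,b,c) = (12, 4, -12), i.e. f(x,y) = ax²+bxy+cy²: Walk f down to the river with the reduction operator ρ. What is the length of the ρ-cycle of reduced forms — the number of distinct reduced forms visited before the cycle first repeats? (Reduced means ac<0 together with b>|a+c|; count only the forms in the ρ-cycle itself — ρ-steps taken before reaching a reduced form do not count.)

D = 592, ⌊√D⌋ = 24
river: ρ → (-12,20,4)
river: ρ → (4,20,-12)
river: ρ → (-12,4,12)
river: ρ → (12,20,-4)
river: ρ → (-4,20,12)
river: ρ → (12,4,-12)
ρ-cycle length = 6 (tail of 0 descent steps not counted)

6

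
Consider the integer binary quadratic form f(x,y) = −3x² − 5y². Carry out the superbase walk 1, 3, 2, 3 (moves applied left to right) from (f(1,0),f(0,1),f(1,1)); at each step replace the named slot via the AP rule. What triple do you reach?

start (-3,-5,-8) = (f(1,0),f(0,1),f(1,1))
replace slot 1: 2·((-5)+(-8)) − (-3) = -23 → (-23,-5,-8)
replace slot 3: 2·((-23)+(-5)) − (-8) = -48 → (-23,-5,-48)
replace slot 2: 2·((-23)+(-48)) − (-5) = -137 → (-23,-137,-48)
replace slot 3: 2·((-23)+(-137)) − (-48) = -272 → (-23,-137,-272)

-23,-137,-272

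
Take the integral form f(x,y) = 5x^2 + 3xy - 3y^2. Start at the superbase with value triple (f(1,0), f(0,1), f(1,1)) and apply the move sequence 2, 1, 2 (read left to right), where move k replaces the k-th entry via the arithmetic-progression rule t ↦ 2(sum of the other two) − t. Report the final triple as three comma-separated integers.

start (5,-3,5) = (f(1,0),f(0,1),f(1,1))
replace slot 2: 2·(5+5) − (-3) = 23 → (5,23,5)
replace slot 1: 2·(23+5) − 5 = 51 → (51,23,5)
replace slot 2: 2·(51+5) − 23 = 89 → (51,89,5)

51,89,5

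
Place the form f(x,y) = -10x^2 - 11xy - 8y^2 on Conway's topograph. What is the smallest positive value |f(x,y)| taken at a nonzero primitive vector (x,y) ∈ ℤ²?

translate: b→-9 (≡11 mod 20), so (10,11,8)→(10,-9,7)
flip: (10,-9,7)→(7,9,10)
translate: b→-5 (≡9 mod 14), so (7,9,10)→(7,-5,8)
reduced (well bottom): (7,-5,8) with a≤c, −a<b≤a
well minimum |f| = |-7| = 7 (negative-definite)

7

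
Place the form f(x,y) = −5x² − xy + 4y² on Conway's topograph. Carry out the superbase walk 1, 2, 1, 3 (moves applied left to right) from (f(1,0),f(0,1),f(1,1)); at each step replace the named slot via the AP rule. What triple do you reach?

start (-5,4,-2) = (f(1,0),f(0,1),f(1,1))
replace slot 1: 2·(4+(-2)) − (-5) = 9 → (9,4,-2)
replace slot 2: 2·(9+(-2)) − 4 = 10 → (9,10,-2)
replace slot 1: 2·(10+(-2)) − 9 = 7 → (7,10,-2)
replace slot 3: 2·(7+10) − (-2) = 36 → (7,10,36)

7,10,36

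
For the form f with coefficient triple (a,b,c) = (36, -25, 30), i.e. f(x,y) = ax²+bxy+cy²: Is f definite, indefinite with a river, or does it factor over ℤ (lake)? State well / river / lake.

D = b²−4ac = (-25)² − 4·36·30 = -3695
D < 0 ⇒ definite ⇒ every region one sign ⇒ single well

well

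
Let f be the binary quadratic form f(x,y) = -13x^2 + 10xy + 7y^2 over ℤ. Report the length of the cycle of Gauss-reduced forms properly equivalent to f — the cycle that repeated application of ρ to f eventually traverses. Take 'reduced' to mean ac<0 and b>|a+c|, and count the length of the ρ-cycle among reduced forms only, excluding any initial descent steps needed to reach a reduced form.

D = 464, ⌊√D⌋ = 21
river: ρ → (7,18,-5)
river: ρ → (-5,12,16)
river: ρ → (16,20,-1)
river: ρ → (-1,20,16)
river: ρ → (16,12,-5)
river: ρ → (-5,18,7)
river: ρ → (7,10,-13)
river: ρ → (-13,16,4)
river: ρ → (4,16,-13)
river: ρ → (-13,10,7)
ρ-cycle length = 10 (tail of 0 descent steps not counted)

10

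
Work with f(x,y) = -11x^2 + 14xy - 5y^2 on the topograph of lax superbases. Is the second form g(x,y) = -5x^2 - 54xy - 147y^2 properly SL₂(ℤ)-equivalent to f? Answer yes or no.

D₁ = -24, D₂ = -24
f is negative-definite; reduce −f:
−f: translate: b→8 (≡-14 mod 22), so (11,-14,5)→(11,8,2)
−f: flip: (11,8,2)→(2,-8,11)
−f: translate: b→0 (≡-8 mod 4), so (2,-8,11)→(2,0,3)
−f: reduced (well bottom): (2,0,3) with a≤c, −a<b≤a
flip sign back: reduced form of f is (-2,0,-3)
g is negative-definite; reduce −g:
−g: translate: b→4 (≡54 mod 10), so (5,54,147)→(5,4,2)
−g: flip: (5,4,2)→(2,-4,5)
−g: translate: b→0 (≡-4 mod 4), so (2,-4,5)→(2,0,3)
−g: reduced (well bottom): (2,0,3) with a≤c, −a<b≤a
flip sign back: reduced form of g is (-2,0,-3)
reduced forms (-2, 0, -3) vs (-2, 0, -3) ⇒ equivalent

yes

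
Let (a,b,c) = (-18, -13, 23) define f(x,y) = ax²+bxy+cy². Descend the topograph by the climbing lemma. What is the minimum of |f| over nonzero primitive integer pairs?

descent: ρ → (23,13,-18)  [lands on river]
river: ρ → (-18,23,18)
river: ρ → (18,13,-23)
river: ρ → (-23,33,8)
river: ρ → (8,31,-27)
river: ρ → (-27,23,12)
river: ρ → (12,25,-25)
river: ρ → (-25,25,12)
river: ρ → (12,23,-27)
river: ρ → (-27,31,8)
river: ρ → (8,33,-23)
river: ρ → (-23,13,18)
river: ρ → (18,23,-18)
river: ρ → (-18,13,23)
river: ρ → (23,33,-8)
river: ρ → (-8,31,27)
river: ρ → (27,23,-12)
river: ρ → (-12,25,25)
river: ρ → (25,25,-12)
river: ρ → (-12,23,27)
river: ρ → (27,31,-8)
river: ρ → (-8,33,23)
closes: descent 1, river 22
min |a| on river = 8

8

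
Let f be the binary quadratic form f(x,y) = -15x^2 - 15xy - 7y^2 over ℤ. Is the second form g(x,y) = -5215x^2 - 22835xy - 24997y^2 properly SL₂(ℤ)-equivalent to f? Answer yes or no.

D₁ = -195, D₂ = -195
f is negative-definite; reduce −f:
−f: flip: (15,15,7)→(7,-15,15)
−f: translate: b→-1 (≡-15 mod 14), so (7,-15,15)→(7,-1,7)
−f: flip: (7,-1,7)→(7,1,7)
−f: reduced (well bottom): (7,1,7) with a≤c, −a<b≤a
flip sign back: reduced form of f is (-7,-1,-7)
g is negative-definite; reduce −g:
−g: translate: b→1975 (≡22835 mod 10430), so (5215,22835,24997)→(5215,1975,187)
−g: flip: (5215,1975,187)→(187,-1975,5215)
−g: translate: b→-105 (≡-1975 mod 374), so (187,-1975,5215)→(187,-105,15)
−g: flip: (187,-105,15)→(15,105,187)
−g: translate: b→15 (≡105 mod 30), so (15,105,187)→(15,15,7)
−g: flip: (15,15,7)→(7,-15,15)
−g: translate: b→-1 (≡-15 mod 14), so (7,-15,15)→(7,-1,7)
−g: flip: (7,-1,7)→(7,1,7)
−g: reduced (well bottom): (7,1,7) with a≤c, −a<b≤a
flip sign back: reduced form of g is (-7,-1,-7)
reduced forms (-7, -1, -7) vs (-7, -1, -7) ⇒ equivalent

yes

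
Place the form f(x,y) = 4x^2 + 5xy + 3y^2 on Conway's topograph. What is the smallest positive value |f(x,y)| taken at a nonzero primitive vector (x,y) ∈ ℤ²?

translate: b→-3 (≡5 mod 8), so (4,5,3)→(4,-3,2)
flip: (4,-3,2)→(2,3,4)
translate: b→-1 (≡3 mod 4), so (2,3,4)→(2,-1,3)
reduced (well bottom): (2,-1,3) with a≤c, −a<b≤a
well minimum = a = 2

2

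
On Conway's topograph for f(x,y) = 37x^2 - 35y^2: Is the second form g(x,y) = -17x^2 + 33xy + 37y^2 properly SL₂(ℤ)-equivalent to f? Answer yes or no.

D₁ = 5180, D₂ = 3605
discriminants differ ⇒ not SL₂(ℤ)-equivalent

no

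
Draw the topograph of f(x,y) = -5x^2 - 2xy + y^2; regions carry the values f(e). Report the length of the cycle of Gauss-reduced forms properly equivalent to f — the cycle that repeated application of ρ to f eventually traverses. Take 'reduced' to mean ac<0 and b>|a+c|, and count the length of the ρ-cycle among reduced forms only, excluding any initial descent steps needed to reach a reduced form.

D = 24, ⌊√D⌋ = 4
descent: ρ → (1,4,-2)  [lands on river]
river: ρ → (-2,4,1)
ρ-cycle length = 2 (tail of 1 descent step not counted)

2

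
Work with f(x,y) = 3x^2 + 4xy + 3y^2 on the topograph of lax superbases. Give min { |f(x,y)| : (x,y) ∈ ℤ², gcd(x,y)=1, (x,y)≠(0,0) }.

translate: b→-2 (≡4 mod 6), so (3,4,3)→(3,-2,2)
flip: (3,-2,2)→(2,2,3)
reduced (well bottom): (2,2,3) with a≤c, −a<b≤a
well minimum = a = 2

2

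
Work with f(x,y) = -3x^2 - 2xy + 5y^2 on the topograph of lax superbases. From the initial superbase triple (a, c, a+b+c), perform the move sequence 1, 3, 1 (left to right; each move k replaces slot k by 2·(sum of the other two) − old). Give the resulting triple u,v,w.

start (-3,5,0) = (f(1,0),f(0,1),f(1,1))
replace slot 1: 2·(5+0) − (-3) = 13 → (13,5,0)
replace slot 3: 2·(13+5) − 0 = 36 → (13,5,36)
replace slot 1: 2·(5+36) − 13 = 69 → (69,5,36)

69,5,36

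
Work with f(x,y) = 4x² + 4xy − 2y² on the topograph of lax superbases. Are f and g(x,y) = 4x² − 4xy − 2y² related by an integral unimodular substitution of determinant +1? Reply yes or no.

D₁ = 48, D₂ = 48
river cycle of f (length 2): (-2, 4, 4), (4, 4, -2)
river cycle of g (length 2): (-2, 4, 4), (4, 4, -2)
cycles coincide ⇒ equivalent

yes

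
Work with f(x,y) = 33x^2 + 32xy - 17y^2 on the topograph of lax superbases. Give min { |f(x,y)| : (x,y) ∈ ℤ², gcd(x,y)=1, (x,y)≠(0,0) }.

river: ρ → (-17,36,29)
river: ρ → (29,22,-24)
river: ρ → (-24,26,27)
river: ρ → (27,28,-23)
river: ρ → (-23,18,32)
river: ρ → (32,46,-9)
river: ρ → (-9,44,37)
river: ρ → (37,30,-16)
river: ρ → (-16,34,33)
river: ρ → (33,32,-17)
closes: descent 0, river 10
min |a| on river = 9

9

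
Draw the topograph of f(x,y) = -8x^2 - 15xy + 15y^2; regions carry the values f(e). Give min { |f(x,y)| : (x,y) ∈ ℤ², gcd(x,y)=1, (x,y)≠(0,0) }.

descent: ρ → (15,15,-8)  [lands on river]
river: ρ → (-8,17,13)
river: ρ → (13,9,-12)
river: ρ → (-12,15,10)
river: ρ → (10,25,-2)
river: ρ → (-2,23,22)
river: ρ → (22,21,-3)
river: ρ → (-3,21,22)
river: ρ → (22,23,-2)
river: ρ → (-2,25,10)
river: ρ → (10,15,-12)
river: ρ → (-12,9,13)
river: ρ → (13,17,-8)
river: ρ → (-8,15,15)
closes: descent 1, river 14
min |a| on river = 2

2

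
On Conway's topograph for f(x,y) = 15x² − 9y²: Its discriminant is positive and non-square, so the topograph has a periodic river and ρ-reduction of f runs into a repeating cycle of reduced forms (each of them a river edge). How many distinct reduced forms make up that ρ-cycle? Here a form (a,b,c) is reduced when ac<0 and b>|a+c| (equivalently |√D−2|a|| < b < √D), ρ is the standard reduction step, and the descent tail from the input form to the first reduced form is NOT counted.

D = 540, ⌊√D⌋ = 23
descent: ρ → (-9,18,6)  [lands on river]
river: ρ → (6,18,-9)
ρ-cycle length = 2 (tail of 1 descent step not counted)

2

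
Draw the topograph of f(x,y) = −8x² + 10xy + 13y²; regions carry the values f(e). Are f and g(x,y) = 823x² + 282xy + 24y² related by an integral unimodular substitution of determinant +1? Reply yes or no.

D₁ = 516, D₂ = 516
river cycle of f (length 10): (13, 16, -5), (-5, 14, 16), (16, 18, -3), (-3, 18, 16), (16, 14, -5), (-5, 16, 13), (13, 10, -8), (-8, 22, 1), (1, 22, -8), (-8, 10, 13)
river cycle of g (length 10): (-5, 14, 16), (16, 18, -3), (-3, 18, 16), (16, 14, -5), (-5, 16, 13), (13, 10, -8), (-8, 22, 1), (1, 22, -8), (-8, 10, 13), (13, 16, -5)
cycles coincide ⇒ equivalent

yes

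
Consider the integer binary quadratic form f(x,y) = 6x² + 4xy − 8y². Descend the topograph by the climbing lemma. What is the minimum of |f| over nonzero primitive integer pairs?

river: ρ → (-8,12,2)
river: ρ → (2,12,-8)
river: ρ → (-8,4,6)
river: ρ → (6,8,-6)
river: ρ → (-6,4,8)
river: ρ → (8,12,-2)
river: ρ → (-2,12,8)
river: ρ → (8,4,-6)
river: ρ → (-6,8,6)
river: ρ → (6,4,-8)
closes: descent 0, river 10
min |a| on river = 2

2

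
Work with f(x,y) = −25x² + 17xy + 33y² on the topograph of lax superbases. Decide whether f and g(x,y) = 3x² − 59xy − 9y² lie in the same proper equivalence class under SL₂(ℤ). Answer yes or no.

D₁ = 3589, D₂ = 3589
river cycle of f (length 30): (33, 49, -9), (-9, 59, 3), (3, 55, -47), (-47, 39, 11), (11, 49, -27), (-27, 59, 1), (1, 59, -27), (-27, 49, 11), (11, 39, -47), (-47, 55, 3), … (20 more)
river cycle of g (length 30): (-9, 59, 3), (3, 55, -47), (-47, 39, 11), (11, 49, -27), (-27, 59, 1), (1, 59, -27), (-27, 49, 11), (11, 39, -47), (-47, 55, 3), (3, 59, -9), … (20 more)
cycles coincide ⇒ equivalent

yes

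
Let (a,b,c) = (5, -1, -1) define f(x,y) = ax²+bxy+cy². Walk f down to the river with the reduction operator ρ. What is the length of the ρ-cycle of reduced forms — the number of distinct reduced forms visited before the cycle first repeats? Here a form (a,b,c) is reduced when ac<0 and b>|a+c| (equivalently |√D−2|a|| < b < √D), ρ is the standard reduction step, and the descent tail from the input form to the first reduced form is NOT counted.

D = 21, ⌊√D⌋ = 4
descent: ρ → (-1,3,3)  [lands on river]
river: ρ → (3,3,-1)
ρ-cycle length = 2 (tail of 1 descent step not counted)

2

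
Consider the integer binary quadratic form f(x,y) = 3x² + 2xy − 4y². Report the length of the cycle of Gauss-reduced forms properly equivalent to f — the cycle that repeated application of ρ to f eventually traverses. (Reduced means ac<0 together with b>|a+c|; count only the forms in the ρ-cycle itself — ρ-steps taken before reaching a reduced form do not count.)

D = 52, ⌊√D⌋ = 7
river: ρ → (-4,6,1)
river: ρ → (1,6,-4)
river: ρ → (-4,2,3)
river: ρ → (3,4,-3)
river: ρ → (-3,2,4)
river: ρ → (4,6,-1)
river: ρ → (-1,6,4)
river: ρ → (4,2,-3)
river: ρ → (-3,4,3)
river: ρ → (3,2,-4)
ρ-cycle length = 10 (tail of 0 descent steps not counted)

10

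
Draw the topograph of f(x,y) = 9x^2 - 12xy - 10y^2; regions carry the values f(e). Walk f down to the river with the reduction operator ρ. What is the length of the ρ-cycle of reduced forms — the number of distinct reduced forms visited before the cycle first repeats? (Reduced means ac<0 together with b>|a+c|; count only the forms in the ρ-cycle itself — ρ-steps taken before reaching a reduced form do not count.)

D = 504, ⌊√D⌋ = 22
descent: ρ → (-10,12,9)  [lands on river]
river: ρ → (9,6,-13)
river: ρ → (-13,20,2)
river: ρ → (2,20,-13)
river: ρ → (-13,6,9)
river: ρ → (9,12,-10)
river: ρ → (-10,8,11)
river: ρ → (11,14,-7)
river: ρ → (-7,14,11)
river: ρ → (11,8,-10)
ρ-cycle length = 10 (tail of 1 descent step not counted)

10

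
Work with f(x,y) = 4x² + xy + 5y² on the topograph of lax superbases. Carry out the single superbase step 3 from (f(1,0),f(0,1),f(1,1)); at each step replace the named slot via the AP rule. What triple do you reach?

start (4,5,10) = (f(1,0),f(0,1),f(1,1))
replace slot 3: 2·(4+5) − 10 = 8 → (4,5,8)

4,5,8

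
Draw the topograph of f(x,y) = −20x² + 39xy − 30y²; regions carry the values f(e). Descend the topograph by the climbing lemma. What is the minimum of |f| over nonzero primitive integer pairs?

translate: b→1 (≡-39 mod 40), so (20,-39,30)→(20,1,11)
flip: (20,1,11)→(11,-1,20)
reduced (well bottom): (11,-1,20) with a≤c, −a<b≤a
well minimum |f| = |-11| = 11 (negative-definite)

11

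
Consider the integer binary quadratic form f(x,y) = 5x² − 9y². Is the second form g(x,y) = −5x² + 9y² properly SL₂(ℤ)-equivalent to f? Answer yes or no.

D₁ = 180, D₂ = 180
river cycle of f (length 6): (5, 10, -4), (-4, 6, 9), (9, 12, -1), (-1, 12, 9), (9, 6, -4), (-4, 10, 5)
river cycle of g (length 6): (-5, 10, 4), (4, 6, -9), (-9, 12, 1), (1, 12, -9), (-9, 6, 4), (4, 10, -5)
cycles differ ⇒ inequivalent

no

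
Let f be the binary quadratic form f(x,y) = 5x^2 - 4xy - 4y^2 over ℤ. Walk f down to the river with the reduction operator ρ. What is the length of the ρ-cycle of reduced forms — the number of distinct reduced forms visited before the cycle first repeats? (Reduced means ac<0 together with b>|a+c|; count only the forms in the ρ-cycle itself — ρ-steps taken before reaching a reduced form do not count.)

D = 96, ⌊√D⌋ = 9
descent: ρ → (-4,4,5)  [lands on river]
river: ρ → (5,6,-3)
river: ρ → (-3,6,5)
river: ρ → (5,4,-4)
ρ-cycle length = 4 (tail of 1 descent step not counted)

4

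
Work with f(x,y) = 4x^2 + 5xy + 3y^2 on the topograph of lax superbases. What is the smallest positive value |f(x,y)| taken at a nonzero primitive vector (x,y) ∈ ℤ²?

translate: b→-3 (≡5 mod 8), so (4,5,3)→(4,-3,2)
flip: (4,-3,2)→(2,3,4)
translate: b→-1 (≡3 mod 4), so (2,3,4)→(2,-1,3)
reduced (well bottom): (2,-1,3) with a≤c, −a<b≤a
well minimum = a = 2

2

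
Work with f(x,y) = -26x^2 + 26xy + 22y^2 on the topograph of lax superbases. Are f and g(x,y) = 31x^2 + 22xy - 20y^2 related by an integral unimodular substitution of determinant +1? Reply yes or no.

D₁ = 2964, D₂ = 2964
river cycle of f (length 8): (22, 18, -30), (-30, 42, 10), (10, 38, -38), (-38, 38, 10), (10, 42, -30), (-30, 18, 22), (22, 26, -26), (-26, 26, 22)
river cycle of g (length 16): (-20, 18, 33), (33, 48, -5), (-5, 52, 13), (13, 52, -5), (-5, 48, 33), (33, 18, -20), (-20, 22, 31), (31, 40, -11), (-11, 48, 15), (15, 42, -20), … (6 more)
cycles differ ⇒ inequivalent

no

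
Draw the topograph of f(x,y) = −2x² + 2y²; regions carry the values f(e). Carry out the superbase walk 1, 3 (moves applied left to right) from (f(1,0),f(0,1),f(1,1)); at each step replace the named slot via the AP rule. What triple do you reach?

start (-2,2,0) = (f(1,0),f(0,1),f(1,1))
replace slot 1: 2·(2+0) − (-2) = 6 → (6,2,0)
replace slot 3: 2·(6+2) − 0 = 16 → (6,2,16)

6,2,16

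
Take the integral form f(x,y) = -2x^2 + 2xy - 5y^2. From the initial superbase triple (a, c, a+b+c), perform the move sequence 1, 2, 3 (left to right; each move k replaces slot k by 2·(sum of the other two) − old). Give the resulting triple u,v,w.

start (-2,-5,-5) = (f(1,0),f(0,1),f(1,1))
replace slot 1: 2·((-5)+(-5)) − (-2) = -18 → (-18,-5,-5)
replace slot 2: 2·((-18)+(-5)) − (-5) = -41 → (-18,-41,-5)
replace slot 3: 2·((-18)+(-41)) − (-5) = -113 → (-18,-41,-113)

-18,-41,-113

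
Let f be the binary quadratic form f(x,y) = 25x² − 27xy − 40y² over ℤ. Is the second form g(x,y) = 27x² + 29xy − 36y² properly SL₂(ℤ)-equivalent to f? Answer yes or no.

D₁ = 4729, D₂ = 4729
river cycle of f (length 74): (-40, 27, 25), (25, 23, -42), (-42, 61, 6), (6, 59, -52), (-52, 45, 13), (13, 59, -24), (-24, 37, 35), (35, 33, -26), (-26, 19, 42), (42, 65, -3), … (64 more)
river cycle of g (length 82): (-36, 43, 20), (20, 37, -42), (-42, 47, 15), (15, 43, -48), (-48, 53, 10), (10, 67, -6), (-6, 65, 21), (21, 61, -12), (-12, 59, 26), (26, 45, -26), … (72 more)
cycles differ ⇒ inequivalent

no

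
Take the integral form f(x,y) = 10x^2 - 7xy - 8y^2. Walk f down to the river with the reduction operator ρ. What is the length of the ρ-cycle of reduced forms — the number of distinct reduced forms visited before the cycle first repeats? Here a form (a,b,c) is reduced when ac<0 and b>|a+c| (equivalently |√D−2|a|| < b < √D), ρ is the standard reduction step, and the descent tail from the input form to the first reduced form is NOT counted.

D = 369, ⌊√D⌋ = 19
descent: ρ → (-8,7,10)  [lands on river]
river: ρ → (10,13,-5)
river: ρ → (-5,17,4)
river: ρ → (4,15,-9)
river: ρ → (-9,3,10)
river: ρ → (10,17,-2)
river: ρ → (-2,19,1)
river: ρ → (1,19,-2)
river: ρ → (-2,17,10)
river: ρ → (10,3,-9)
river: ρ → (-9,15,4)
river: ρ → (4,17,-5)
river: ρ → (-5,13,10)
river: ρ → (10,7,-8)
river: ρ → (-8,9,9)
river: ρ → (9,9,-8)
ρ-cycle length = 16 (tail of 1 descent step not counted)

16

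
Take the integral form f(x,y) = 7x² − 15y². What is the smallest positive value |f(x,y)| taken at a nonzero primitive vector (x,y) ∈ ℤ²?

descent: ρ → (-15,0,7)
descent: ρ → (7,14,-8)  [lands on river]
river: ρ → (-8,18,3)
river: ρ → (3,18,-8)
river: ρ → (-8,14,7)
closes: descent 2, river 4
min |a| on river = 3

3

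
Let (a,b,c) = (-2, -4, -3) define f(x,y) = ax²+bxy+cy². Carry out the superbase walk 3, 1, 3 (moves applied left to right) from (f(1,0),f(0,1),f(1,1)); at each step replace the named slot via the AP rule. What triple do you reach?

start (-2,-3,-9) = (f(1,0),f(0,1),f(1,1))
replace slot 3: 2·((-2)+(-3)) − (-9) = -1 → (-2,-3,-1)
replace slot 1: 2·((-3)+(-1)) − (-2) = -6 → (-6,-3,-1)
replace slot 3: 2·((-6)+(-3)) − (-1) = -17 → (-6,-3,-17)

-6,-3,-17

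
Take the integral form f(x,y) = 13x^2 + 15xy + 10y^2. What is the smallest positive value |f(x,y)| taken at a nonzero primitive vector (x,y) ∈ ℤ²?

translate: b→-11 (≡15 mod 26), so (13,15,10)→(13,-11,8)
flip: (13,-11,8)→(8,11,13)
translate: b→-5 (≡11 mod 16), so (8,11,13)→(8,-5,10)
reduced (well bottom): (8,-5,10) with a≤c, −a<b≤a
well minimum = a = 8

8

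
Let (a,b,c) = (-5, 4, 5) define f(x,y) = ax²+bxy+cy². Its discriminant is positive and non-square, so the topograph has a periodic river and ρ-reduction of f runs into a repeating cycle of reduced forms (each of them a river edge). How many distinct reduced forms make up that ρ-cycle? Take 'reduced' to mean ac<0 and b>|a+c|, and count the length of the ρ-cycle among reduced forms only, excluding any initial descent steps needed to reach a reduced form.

D = 116, ⌊√D⌋ = 10
river: ρ → (5,6,-4)
river: ρ → (-4,10,1)
river: ρ → (1,10,-4)
river: ρ → (-4,6,5)
river: ρ → (5,4,-5)
river: ρ → (-5,6,4)
river: ρ → (4,10,-1)
river: ρ → (-1,10,4)
river: ρ → (4,6,-5)
river: ρ → (-5,4,5)
ρ-cycle length = 10 (tail of 0 descent steps not counted)

10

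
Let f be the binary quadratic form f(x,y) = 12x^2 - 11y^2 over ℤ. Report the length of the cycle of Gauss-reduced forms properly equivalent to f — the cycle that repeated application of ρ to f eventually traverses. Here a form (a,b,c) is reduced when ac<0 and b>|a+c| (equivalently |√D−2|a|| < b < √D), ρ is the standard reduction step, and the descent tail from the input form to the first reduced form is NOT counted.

D = 528, ⌊√D⌋ = 22
descent: ρ → (-11,22,1)  [lands on river]
river: ρ → (1,22,-11)
ρ-cycle length = 2 (tail of 1 descent step not counted)

2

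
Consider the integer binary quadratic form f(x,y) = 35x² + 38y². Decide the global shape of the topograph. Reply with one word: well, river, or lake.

D = b²−4ac = 0² − 4·35·38 = -5320
D < 0 ⇒ definite ⇒ every region one sign ⇒ single well

well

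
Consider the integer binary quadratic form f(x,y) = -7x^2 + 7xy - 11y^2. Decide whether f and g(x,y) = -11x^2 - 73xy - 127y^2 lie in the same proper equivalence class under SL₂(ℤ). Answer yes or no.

D₁ = -259, D₂ = -259
f is negative-definite; reduce −f:
−f: translate: b→7 (≡-7 mod 14), so (7,-7,11)→(7,7,11)
−f: reduced (well bottom): (7,7,11) with a≤c, −a<b≤a
flip sign back: reduced form of f is (-7,-7,-11)
g is negative-definite; reduce −g:
−g: translate: b→7 (≡73 mod 22), so (11,73,127)→(11,7,7)
−g: flip: (11,7,7)→(7,-7,11)
−g: translate: b→7 (≡-7 mod 14), so (7,-7,11)→(7,7,11)
−g: reduced (well bottom): (7,7,11) with a≤c, −a<b≤a
flip sign back: reduced form of g is (-7,-7,-11)
reduced forms (-7, -7, -11) vs (-7, -7, -11) ⇒ equivalent

yes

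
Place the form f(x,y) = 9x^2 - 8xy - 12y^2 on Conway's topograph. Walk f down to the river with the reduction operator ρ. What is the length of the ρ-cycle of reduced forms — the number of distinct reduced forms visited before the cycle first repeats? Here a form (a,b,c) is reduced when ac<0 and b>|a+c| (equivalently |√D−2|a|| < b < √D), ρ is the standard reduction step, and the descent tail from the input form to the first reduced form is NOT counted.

D = 496, ⌊√D⌋ = 22
descent: ρ → (-12,8,9)  [lands on river]
river: ρ → (9,10,-11)
river: ρ → (-11,12,8)
river: ρ → (8,20,-3)
river: ρ → (-3,22,1)
river: ρ → (1,22,-3)
river: ρ → (-3,20,8)
river: ρ → (8,12,-11)
river: ρ → (-11,10,9)
river: ρ → (9,8,-12)
river: ρ → (-12,16,5)
river: ρ → (5,14,-15)
river: ρ → (-15,16,4)
river: ρ → (4,16,-15)
river: ρ → (-15,14,5)
river: ρ → (5,16,-12)
ρ-cycle length = 16 (tail of 1 descent step not counted)

16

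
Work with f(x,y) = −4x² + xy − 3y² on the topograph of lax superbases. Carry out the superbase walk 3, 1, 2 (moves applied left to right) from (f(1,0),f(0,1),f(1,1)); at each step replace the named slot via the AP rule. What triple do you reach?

start (-4,-3,-6) = (f(1,0),f(0,1),f(1,1))
replace slot 3: 2·((-4)+(-3)) − (-6) = -8 → (-4,-3,-8)
replace slot 1: 2·((-3)+(-8)) − (-4) = -18 → (-18,-3,-8)
replace slot 2: 2·((-18)+(-8)) − (-3) = -49 → (-18,-49,-8)

-18,-49,-8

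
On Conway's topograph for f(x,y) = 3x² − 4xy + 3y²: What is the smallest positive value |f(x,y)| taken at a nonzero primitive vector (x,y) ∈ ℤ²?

translate: b→2 (≡-4 mod 6), so (3,-4,3)→(3,2,2)
flip: (3,2,2)→(2,-2,3)
translate: b→2 (≡-2 mod 4), so (2,-2,3)→(2,2,3)
reduced (well bottom): (2,2,3) with a≤c, −a<b≤a
well minimum = a = 2

2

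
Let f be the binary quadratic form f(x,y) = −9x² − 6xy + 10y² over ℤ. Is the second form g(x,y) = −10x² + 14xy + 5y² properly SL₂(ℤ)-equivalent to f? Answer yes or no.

D₁ = 396, D₂ = 396
river cycle of f (length 4): (10, 6, -9), (-9, 12, 7), (7, 16, -5), (-5, 14, 10)
river cycle of g (length 4): (5, 16, -7), (-7, 12, 9), (9, 6, -10), (-10, 14, 5)
cycles differ ⇒ inequivalent

no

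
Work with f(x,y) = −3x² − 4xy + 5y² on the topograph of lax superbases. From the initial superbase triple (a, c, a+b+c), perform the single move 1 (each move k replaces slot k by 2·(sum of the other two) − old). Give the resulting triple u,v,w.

start (-3,5,-2) = (f(1,0),f(0,1),f(1,1))
replace slot 1: 2·(5+(-2)) − (-3) = 9 → (9,5,-2)

9,5,-2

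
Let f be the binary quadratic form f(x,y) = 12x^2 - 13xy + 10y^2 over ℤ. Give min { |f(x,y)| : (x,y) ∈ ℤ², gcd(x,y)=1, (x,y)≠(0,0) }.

translate: b→11 (≡-13 mod 24), so (12,-13,10)→(12,11,9)
flip: (12,11,9)→(9,-11,12)
translate: b→7 (≡-11 mod 18), so (9,-11,12)→(9,7,10)
reduced (well bottom): (9,7,10) with a≤c, −a<b≤a
well minimum = a = 9

9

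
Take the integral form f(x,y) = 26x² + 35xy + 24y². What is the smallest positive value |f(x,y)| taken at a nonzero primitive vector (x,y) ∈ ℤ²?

translate: b→-17 (≡35 mod 52), so (26,35,24)→(26,-17,15)
flip: (26,-17,15)→(15,17,26)
translate: b→-13 (≡17 mod 30), so (15,17,26)→(15,-13,24)
reduced (well bottom): (15,-13,24) with a≤c, −a<b≤a
well minimum = a = 15

15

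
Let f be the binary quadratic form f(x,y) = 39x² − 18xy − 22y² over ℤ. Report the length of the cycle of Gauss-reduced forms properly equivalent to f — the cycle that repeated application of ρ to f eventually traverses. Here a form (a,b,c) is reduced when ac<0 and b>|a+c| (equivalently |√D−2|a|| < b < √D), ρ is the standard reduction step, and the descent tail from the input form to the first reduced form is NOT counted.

D = 3756, ⌊√D⌋ = 61
descent: ρ → (-22,18,39)  [lands on river]
river: ρ → (39,60,-1)
river: ρ → (-1,60,39)
river: ρ → (39,18,-22)
river: ρ → (-22,26,35)
river: ρ → (35,44,-13)
river: ρ → (-13,60,3)
river: ρ → (3,60,-13)
river: ρ → (-13,44,35)
river: ρ → (35,26,-22)
ρ-cycle length = 10 (tail of 1 descent step not counted)

10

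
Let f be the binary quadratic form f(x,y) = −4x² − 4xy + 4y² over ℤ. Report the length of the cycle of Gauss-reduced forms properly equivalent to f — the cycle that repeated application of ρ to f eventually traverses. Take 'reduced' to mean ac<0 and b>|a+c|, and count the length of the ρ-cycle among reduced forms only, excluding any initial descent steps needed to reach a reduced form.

D = 80, ⌊√D⌋ = 8
descent: ρ → (4,4,-4)  [lands on river]
river: ρ → (-4,4,4)
ρ-cycle length = 2 (tail of 1 descent step not counted)

2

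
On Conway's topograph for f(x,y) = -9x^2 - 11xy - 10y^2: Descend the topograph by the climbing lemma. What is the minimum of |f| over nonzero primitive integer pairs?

translate: b→-7 (≡11 mod 18), so (9,11,10)→(9,-7,8)
flip: (9,-7,8)→(8,7,9)
reduced (well bottom): (8,7,9) with a≤c, −a<b≤a
well minimum |f| = |-8| = 8 (negative-definite)

8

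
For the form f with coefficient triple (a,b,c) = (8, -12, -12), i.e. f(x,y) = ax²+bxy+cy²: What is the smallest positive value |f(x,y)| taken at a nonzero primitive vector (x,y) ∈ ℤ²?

descent: ρ → (-12,12,8)  [lands on river]
river: ρ → (8,20,-4)
river: ρ → (-4,20,8)
river: ρ → (8,12,-12)
closes: descent 1, river 4
min |a| on river = 4

4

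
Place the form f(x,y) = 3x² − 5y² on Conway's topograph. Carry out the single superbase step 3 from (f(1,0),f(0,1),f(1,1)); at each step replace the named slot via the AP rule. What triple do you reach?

start (3,-5,-2) = (f(1,0),f(0,1),f(1,1))
replace slot 3: 2·(3+(-5)) − (-2) = -2 → (3,-5,-2)

3,-5,-2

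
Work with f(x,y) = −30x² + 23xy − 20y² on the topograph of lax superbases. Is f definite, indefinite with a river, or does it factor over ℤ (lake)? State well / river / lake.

D = b²−4ac = 23² − 4·(-30)·(-20) = -1871
D < 0 ⇒ definite ⇒ every region one sign ⇒ single well

well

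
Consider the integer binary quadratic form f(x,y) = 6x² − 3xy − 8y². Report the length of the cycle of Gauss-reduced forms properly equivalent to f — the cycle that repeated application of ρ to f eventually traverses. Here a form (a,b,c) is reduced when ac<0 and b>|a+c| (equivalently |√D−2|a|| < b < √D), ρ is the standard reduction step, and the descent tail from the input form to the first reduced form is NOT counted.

D = 201, ⌊√D⌋ = 14
descent: ρ → (-8,3,6)  [lands on river]
river: ρ → (6,9,-5)
river: ρ → (-5,11,4)
river: ρ → (4,13,-2)
river: ρ → (-2,11,10)
river: ρ → (10,9,-3)
river: ρ → (-3,9,10)
river: ρ → (10,11,-2)
river: ρ → (-2,13,4)
river: ρ → (4,11,-5)
river: ρ → (-5,9,6)
river: ρ → (6,3,-8)
river: ρ → (-8,13,1)
river: ρ → (1,13,-8)
ρ-cycle length = 14 (tail of 1 descent step not counted)

14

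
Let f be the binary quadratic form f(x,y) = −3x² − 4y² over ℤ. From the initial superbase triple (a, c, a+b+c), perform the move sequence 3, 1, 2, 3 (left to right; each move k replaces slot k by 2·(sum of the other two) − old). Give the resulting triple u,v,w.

start (-3,-4,-7) = (f(1,0),f(0,1),f(1,1))
replace slot 3: 2·((-3)+(-4)) − (-7) = -7 → (-3,-4,-7)
replace slot 1: 2·((-4)+(-7)) − (-3) = -19 → (-19,-4,-7)
replace slot 2: 2·((-19)+(-7)) − (-4) = -48 → (-19,-48,-7)
replace slot 3: 2·((-19)+(-48)) − (-7) = -127 → (-19,-48,-127)

-19,-48,-127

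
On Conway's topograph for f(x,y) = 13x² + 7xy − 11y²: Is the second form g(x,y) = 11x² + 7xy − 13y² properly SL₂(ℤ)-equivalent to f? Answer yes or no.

D₁ = 621, D₂ = 621
river cycle of f (length 4): (-11, 15, 9), (9, 21, -5), (-5, 19, 13), (13, 7, -11)
river cycle of g (length 4): (-13, 19, 5), (5, 21, -9), (-9, 15, 11), (11, 7, -13)
cycles differ ⇒ inequivalent

no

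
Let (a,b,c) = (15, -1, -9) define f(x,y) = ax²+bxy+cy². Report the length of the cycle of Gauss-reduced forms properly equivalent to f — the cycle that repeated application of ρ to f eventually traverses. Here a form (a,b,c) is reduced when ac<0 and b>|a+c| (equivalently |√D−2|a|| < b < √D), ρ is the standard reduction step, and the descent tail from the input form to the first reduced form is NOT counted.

D = 541, ⌊√D⌋ = 23
descent: ρ → (-9,19,5)  [lands on river]
river: ρ → (5,21,-5)
river: ρ → (-5,19,9)
river: ρ → (9,17,-7)
river: ρ → (-7,11,15)
river: ρ → (15,19,-3)
river: ρ → (-3,23,1)
river: ρ → (1,23,-3)
river: ρ → (-3,19,15)
river: ρ → (15,11,-7)
river: ρ → (-7,17,9)
river: ρ → (9,19,-5)
river: ρ → (-5,21,5)
river: ρ → (5,19,-9)
river: ρ → (-9,17,7)
river: ρ → (7,11,-15)
river: ρ → (-15,19,3)
river: ρ → (3,23,-1)
river: ρ → (-1,23,3)
river: ρ → (3,19,-15)
river: ρ → (-15,11,7)
river: ρ → (7,17,-9)
ρ-cycle length = 22 (tail of 1 descent step not counted)

22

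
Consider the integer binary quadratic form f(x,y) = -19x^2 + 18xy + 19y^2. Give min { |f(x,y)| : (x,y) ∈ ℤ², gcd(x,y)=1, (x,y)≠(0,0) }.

river: ρ → (19,20,-18)
river: ρ → (-18,16,21)
river: ρ → (21,26,-13)
river: ρ → (-13,26,21)
river: ρ → (21,16,-18)
river: ρ → (-18,20,19)
river: ρ → (19,18,-19)
river: ρ → (-19,20,18)
river: ρ → (18,16,-21)
river: ρ → (-21,26,13)
river: ρ → (13,26,-21)
river: ρ → (-21,16,18)
river: ρ → (18,20,-19)
river: ρ → (-19,18,19)
closes: descent 0, river 14
min |a| on river = 13

13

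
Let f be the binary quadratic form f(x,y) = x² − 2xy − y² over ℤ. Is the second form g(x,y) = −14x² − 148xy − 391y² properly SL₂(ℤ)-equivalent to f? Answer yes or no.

D₁ = 8, D₂ = 8
river cycle of f (length 2): (-1, 2, 1), (1, 2, -1)
river cycle of g (length 2): (-1, 2, 1), (1, 2, -1)
cycles coincide ⇒ equivalent

yes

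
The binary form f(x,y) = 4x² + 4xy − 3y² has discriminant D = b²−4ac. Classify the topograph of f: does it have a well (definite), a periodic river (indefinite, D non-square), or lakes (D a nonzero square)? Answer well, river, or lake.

D = b²−4ac = 4² − 4·4·(-3) = 64
D = 8² is a perfect square ⇒ form factors over ℤ ⇒ lakes

lake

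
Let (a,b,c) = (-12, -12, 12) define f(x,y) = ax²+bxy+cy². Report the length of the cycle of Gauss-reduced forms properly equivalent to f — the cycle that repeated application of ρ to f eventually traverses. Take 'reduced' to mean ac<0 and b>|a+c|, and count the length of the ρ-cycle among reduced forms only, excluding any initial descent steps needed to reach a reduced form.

D = 720, ⌊√D⌋ = 26
descent: ρ → (12,12,-12)  [lands on river]
river: ρ → (-12,12,12)
ρ-cycle length = 2 (tail of 1 descent step not counted)

2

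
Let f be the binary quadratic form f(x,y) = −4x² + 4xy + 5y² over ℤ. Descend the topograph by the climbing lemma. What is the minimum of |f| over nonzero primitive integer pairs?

river: ρ → (5,6,-3)
river: ρ → (-3,6,5)
river: ρ → (5,4,-4)
river: ρ → (-4,4,5)
closes: descent 0, river 4
min |a| on river = 3

3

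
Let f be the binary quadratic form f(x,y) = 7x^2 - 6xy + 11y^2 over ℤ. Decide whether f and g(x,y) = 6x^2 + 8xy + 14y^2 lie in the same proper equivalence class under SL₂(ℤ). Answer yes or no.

D₁ = -272, D₂ = -272
f: reduced (well bottom): (7,-6,11) with a≤c, −a<b≤a
g: translate: b→-4 (≡8 mod 12), so (6,8,14)→(6,-4,12)
g: reduced (well bottom): (6,-4,12) with a≤c, −a<b≤a
reduced forms (7, -6, 11) vs (6, -4, 12) ⇒ inequivalent

no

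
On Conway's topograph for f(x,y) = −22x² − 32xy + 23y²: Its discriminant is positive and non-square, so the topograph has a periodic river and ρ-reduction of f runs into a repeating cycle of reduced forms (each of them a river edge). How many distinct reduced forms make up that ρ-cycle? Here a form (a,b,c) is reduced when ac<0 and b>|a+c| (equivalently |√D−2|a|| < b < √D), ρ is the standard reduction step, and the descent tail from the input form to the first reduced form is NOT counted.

D = 3048, ⌊√D⌋ = 55
descent: ρ → (23,32,-22)  [lands on river]
river: ρ → (-22,12,33)
river: ρ → (33,54,-1)
river: ρ → (-1,54,33)
river: ρ → (33,12,-22)
river: ρ → (-22,32,23)
river: ρ → (23,14,-31)
river: ρ → (-31,48,6)
river: ρ → (6,48,-31)
river: ρ → (-31,14,23)
ρ-cycle length = 10 (tail of 1 descent step not counted)

10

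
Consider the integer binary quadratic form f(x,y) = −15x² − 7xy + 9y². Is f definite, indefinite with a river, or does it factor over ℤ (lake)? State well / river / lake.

D = b²−4ac = (-7)² − 4·(-15)·9 = 589
D > 0 non-square ⇒ indefinite ⇒ periodic river

river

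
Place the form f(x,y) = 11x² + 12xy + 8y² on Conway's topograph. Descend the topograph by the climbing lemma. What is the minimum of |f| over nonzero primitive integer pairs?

translate: b→-10 (≡12 mod 22), so (11,12,8)→(11,-10,7)
flip: (11,-10,7)→(7,10,11)
translate: b→-4 (≡10 mod 14), so (7,10,11)→(7,-4,8)
reduced (well bottom): (7,-4,8) with a≤c, −a<b≤a
well minimum = a = 7

7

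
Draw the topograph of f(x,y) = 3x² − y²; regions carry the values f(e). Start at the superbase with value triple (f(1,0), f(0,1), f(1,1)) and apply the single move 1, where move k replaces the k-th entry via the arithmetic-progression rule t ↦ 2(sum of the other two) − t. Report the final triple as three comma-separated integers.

start (3,-1,2) = (f(1,0),f(0,1),f(1,1))
replace slot 1: 2·((-1)+2) − 3 = -1 → (-1,-1,2)

-1,-1,2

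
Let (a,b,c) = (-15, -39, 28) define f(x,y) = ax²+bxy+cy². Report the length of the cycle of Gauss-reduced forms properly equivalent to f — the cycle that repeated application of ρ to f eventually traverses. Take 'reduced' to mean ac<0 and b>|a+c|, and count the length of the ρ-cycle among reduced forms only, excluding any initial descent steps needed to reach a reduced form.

D = 3201, ⌊√D⌋ = 56
descent: ρ → (28,39,-15)  [lands on river]
river: ρ → (-15,51,10)
river: ρ → (10,49,-20)
river: ρ → (-20,31,28)
river: ρ → (28,25,-23)
river: ρ → (-23,21,30)
river: ρ → (30,39,-14)
river: ρ → (-14,45,21)
river: ρ → (21,39,-20)
river: ρ → (-20,41,19)
river: ρ → (19,35,-26)
river: ρ → (-26,17,28)
ρ-cycle length = 12 (tail of 1 descent step not counted)

12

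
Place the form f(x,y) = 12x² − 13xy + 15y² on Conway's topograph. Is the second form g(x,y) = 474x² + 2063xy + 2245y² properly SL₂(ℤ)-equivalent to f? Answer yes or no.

D₁ = -551, D₂ = -551
f: translate: b→11 (≡-13 mod 24), so (12,-13,15)→(12,11,14)
f: reduced (well bottom): (12,11,14) with a≤c, −a<b≤a
g: translate: b→167 (≡2063 mod 948), so (474,2063,2245)→(474,167,15)
g: flip: (474,167,15)→(15,-167,474)
g: translate: b→13 (≡-167 mod 30), so (15,-167,474)→(15,13,12)
g: flip: (15,13,12)→(12,-13,15)
g: translate: b→11 (≡-13 mod 24), so (12,-13,15)→(12,11,14)
g: reduced (well bottom): (12,11,14) with a≤c, −a<b≤a
reduced forms (12, 11, 14) vs (12, 11, 14) ⇒ equivalent

yes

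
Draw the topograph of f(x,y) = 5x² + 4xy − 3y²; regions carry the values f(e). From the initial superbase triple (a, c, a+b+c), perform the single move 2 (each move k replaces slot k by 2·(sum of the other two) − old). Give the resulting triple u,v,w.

start (5,-3,6) = (f(1,0),f(0,1),f(1,1))
replace slot 2: 2·(5+6) − (-3) = 25 → (5,25,6)

5,25,6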